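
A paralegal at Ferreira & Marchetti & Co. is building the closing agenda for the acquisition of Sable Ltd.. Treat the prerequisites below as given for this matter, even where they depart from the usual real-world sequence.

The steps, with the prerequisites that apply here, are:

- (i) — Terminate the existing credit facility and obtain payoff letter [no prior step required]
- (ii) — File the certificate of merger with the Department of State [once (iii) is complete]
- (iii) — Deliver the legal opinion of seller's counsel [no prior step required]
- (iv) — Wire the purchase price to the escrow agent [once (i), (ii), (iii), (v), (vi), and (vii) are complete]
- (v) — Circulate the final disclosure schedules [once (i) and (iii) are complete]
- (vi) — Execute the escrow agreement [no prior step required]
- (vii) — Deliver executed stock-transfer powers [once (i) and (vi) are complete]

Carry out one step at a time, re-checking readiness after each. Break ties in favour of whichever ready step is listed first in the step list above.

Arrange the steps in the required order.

(i) (iii) (ii) (v) (vi) (vii) (iv)

Nothing is required for (i), (iii) and (vi). (i) is listed earlier → (i) first.
(iii) and (vi) are both available; (iii) is listed earlier → (iii).
(ii) and (v) now also ready, so the ready set is {(ii), (v), (vi)}; (ii) is listed earlier → (ii).
Ready: (v) and (vi). (v) is listed earlier → (v).
Next only (vi) has its prerequisites met → (vi).
(vii) needed (i) and (vi), now all done → (vii).
(iv) needed (i), (ii), (iii), (v), (vi) and (vii), now all done → (iv).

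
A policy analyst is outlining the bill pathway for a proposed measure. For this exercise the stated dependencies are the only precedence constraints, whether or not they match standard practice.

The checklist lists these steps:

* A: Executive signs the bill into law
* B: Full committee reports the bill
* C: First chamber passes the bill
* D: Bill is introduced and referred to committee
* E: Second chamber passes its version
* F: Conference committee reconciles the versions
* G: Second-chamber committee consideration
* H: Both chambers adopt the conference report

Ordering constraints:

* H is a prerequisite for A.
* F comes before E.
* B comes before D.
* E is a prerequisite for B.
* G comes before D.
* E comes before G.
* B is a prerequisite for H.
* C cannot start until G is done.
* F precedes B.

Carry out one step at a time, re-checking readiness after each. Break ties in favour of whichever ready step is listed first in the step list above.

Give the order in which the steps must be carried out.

Only F has no prerequisites, so it is first.
E is the only step now ready → E.
B and G are both available; B is listed earlier → B.
Now G and H have their prerequisites met. G is listed earlier, so G next.
C, D and H are all available; C is listed earlier → C.
D and H are both available; D is listed earlier → D.
Next only H has its prerequisites met → H.
That leaves A as the only ready step → A.

F, E, B, G, C, D, H, A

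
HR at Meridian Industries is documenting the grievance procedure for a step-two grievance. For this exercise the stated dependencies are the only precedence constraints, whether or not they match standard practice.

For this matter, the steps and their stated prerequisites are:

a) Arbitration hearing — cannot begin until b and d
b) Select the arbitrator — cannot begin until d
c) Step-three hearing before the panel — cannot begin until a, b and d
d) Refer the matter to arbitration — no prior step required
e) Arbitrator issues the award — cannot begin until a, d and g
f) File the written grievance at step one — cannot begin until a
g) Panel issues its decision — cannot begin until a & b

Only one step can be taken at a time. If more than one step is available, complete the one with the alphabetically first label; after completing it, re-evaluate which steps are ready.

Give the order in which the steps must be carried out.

d, b, a, c, f, g, e

d has no prerequisites → d first.
b needed d, now all done → b.
a needed b and d, now all done → a.
Ready: c, f and g. c has the earlier label → c.
Ready: f and g. f has the earlier label → f.
g needed a and b, now all done → g.
Next only e has its prerequisites met → e.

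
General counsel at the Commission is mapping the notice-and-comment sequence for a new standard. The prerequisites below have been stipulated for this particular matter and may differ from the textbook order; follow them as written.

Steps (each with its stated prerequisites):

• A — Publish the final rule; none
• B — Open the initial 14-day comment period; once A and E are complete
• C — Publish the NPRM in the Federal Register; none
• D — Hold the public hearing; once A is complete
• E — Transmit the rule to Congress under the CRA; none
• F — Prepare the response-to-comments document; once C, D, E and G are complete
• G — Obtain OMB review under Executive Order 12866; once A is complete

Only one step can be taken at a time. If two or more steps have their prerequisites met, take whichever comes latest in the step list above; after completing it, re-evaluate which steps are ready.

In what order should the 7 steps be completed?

Nothing is required for E, C and A. E is listed later → E first.
C and A are both available; C is listed later → C.
A is the only step now ready → A.
Ready: G, D and B. G is listed later → G.
Now D and B have their prerequisites met. D is listed later, so D next.
Now F and B have their prerequisites met. F is listed later, so F next.
B needed E and A, now all done → B.

E C A G D F B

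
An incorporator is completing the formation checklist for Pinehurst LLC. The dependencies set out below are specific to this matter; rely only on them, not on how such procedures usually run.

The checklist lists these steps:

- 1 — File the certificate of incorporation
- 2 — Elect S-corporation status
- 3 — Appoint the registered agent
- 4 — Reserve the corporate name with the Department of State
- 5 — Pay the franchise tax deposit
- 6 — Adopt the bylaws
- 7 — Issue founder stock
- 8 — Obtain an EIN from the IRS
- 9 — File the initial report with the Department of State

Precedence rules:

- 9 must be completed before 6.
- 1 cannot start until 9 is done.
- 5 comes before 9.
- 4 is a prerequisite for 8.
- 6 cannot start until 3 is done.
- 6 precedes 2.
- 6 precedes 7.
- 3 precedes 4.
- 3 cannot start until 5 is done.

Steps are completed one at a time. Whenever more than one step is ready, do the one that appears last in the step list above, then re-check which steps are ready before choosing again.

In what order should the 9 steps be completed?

5 has no prerequisites → 5 first.
Ready: 9 and 3. 9 is listed later → 9.
3 and 1 are both available; 3 is listed later → 3.
6, 4 and 1 are all available; 6 is listed later → 6.
7 and 2 now also ready, so the ready set is {7, 4, 2, 1}; 7 is listed later → 7.
4, 2 and 1 are all available; 4 is listed later → 4.
8, 2 and 1 are all available; 8 is listed later → 8.
Now 2 and 1 have their prerequisites met. 2 is listed later, so 2 next.
Next only 1 has its prerequisites met → 1.

5 → 9 → 3 → 6 → 7 → 4 → 8 → 2 → 1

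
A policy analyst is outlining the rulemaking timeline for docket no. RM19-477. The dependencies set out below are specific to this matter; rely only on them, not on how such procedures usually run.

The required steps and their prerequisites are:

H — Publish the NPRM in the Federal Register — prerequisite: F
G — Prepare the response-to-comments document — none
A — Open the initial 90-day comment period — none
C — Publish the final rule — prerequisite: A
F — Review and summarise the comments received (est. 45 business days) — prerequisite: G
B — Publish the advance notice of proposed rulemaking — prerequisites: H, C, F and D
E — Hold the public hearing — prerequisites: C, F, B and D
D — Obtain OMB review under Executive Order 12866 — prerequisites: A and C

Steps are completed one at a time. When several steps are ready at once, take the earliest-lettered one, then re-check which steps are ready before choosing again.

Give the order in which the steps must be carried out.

A and G have no prerequisites; A has the earlier label, so A is first.
Now C and G have their prerequisites met. C has the earlier label, so C next.
Now D and G have their prerequisites met. D has the earlier label, so D next.
That leaves G as the only ready step → G.
F is the only step now ready → F.
H is the only step now ready → H.
B needed C, D, F and H, now all done → B.
Next only E has its prerequisites met → E.

A, C, D, G, F, H, B, E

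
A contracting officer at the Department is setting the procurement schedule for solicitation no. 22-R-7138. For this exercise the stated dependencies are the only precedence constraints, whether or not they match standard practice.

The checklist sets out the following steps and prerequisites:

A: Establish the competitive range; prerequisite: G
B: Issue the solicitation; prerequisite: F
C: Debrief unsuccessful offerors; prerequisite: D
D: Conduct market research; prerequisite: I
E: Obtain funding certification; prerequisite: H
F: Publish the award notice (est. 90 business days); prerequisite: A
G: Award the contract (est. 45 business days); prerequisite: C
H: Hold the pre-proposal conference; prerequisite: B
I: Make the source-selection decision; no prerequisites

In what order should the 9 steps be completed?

I D C G A F B H E

Only I has no prerequisites, so it is first.
D needed I, now all done → D.
Next only C has its prerequisites met → C.
Next only G has its prerequisites met → G.
That leaves A as the only ready step → A.
Next only F has its prerequisites met → F.
That leaves B as the only ready step → B.
H is the only step now ready → H.
E needed H, now all done → E.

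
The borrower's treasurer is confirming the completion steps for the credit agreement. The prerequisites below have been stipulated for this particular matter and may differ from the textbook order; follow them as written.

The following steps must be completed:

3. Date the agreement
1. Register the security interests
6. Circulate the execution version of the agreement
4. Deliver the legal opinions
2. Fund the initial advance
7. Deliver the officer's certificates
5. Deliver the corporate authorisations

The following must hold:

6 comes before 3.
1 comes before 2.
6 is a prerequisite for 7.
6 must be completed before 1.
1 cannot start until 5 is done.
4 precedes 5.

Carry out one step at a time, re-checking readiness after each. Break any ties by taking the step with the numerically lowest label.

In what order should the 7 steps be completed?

4 → 5 → 6 → 1 → 2 → 3 → 7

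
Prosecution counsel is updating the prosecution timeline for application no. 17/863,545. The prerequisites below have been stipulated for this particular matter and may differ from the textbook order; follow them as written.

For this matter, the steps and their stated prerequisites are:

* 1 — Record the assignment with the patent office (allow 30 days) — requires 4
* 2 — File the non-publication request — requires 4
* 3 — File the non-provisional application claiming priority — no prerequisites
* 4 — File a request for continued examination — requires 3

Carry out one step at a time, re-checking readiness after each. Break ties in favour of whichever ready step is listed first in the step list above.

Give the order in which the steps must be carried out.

3 is the only step with nothing outstanding, so it goes first.
4 needed 3, now all done → 4.
Now 1 and 2 have their prerequisites met. 1 is listed earlier, so 1 next.
2 needed 4, now all done → 2.

3 4 1 2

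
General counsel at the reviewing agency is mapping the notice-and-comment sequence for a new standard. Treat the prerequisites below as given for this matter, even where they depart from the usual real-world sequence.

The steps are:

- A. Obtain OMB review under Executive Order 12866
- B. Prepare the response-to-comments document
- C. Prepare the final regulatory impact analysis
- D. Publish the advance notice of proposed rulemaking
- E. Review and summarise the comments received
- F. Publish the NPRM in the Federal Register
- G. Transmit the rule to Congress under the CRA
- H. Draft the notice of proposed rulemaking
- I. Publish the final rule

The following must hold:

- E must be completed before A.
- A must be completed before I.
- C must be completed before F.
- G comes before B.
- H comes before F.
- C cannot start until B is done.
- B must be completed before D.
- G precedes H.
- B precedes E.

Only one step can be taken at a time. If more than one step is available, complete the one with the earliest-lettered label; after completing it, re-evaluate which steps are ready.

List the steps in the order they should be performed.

G is the only step with nothing outstanding, so it goes first.
Ready: B and H. B has the earlier label → B.
Ready: C, D, E and H. C has the earlier label → C.
Ready: D, E and H. D has the earlier label → D.
Ready: E and H. E has the earlier label → E.
A now also ready, so the ready set is {A, H}; A has the earlier label → A.
Now H and I have their prerequisites met. H has the earlier label, so H next.
F now also ready, so the ready set is {F, I}; F has the earlier label → F.
I needed A, now all done → I.

G, B, C, D, E, A, H, F, I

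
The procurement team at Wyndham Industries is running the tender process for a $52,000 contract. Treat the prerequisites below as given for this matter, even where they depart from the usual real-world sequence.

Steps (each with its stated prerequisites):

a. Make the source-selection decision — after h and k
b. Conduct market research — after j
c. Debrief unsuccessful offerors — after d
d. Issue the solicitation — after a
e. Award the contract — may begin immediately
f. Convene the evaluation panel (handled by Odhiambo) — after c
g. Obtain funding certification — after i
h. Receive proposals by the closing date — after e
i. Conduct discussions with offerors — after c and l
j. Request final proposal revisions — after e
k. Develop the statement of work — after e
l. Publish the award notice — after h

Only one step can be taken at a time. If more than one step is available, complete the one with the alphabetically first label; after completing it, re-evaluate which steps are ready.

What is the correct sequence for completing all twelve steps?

Only e has no prerequisites, so it is first.
Now h, j and k have their prerequisites met. h has the earlier label, so h next.
l now also ready, so the ready set is {j, k, l}; j has the earlier label → j.
b now also ready, so the ready set is {b, k, l}; b has the earlier label → b.
Ready: k and l. k has the earlier label → k.
a and l are both available; a has the earlier label → a.
d now also ready, so the ready set is {d, l}; d has the earlier label → d.
c now also ready, so the ready set is {c, l}; c has the earlier label → c.
Ready: f and l. f has the earlier label → f.
l is the only step now ready → l.
Next only i has its prerequisites met → i.
That leaves g as the only ready step → g.

e, h, j, b, k, a, d, c, f, l, i, g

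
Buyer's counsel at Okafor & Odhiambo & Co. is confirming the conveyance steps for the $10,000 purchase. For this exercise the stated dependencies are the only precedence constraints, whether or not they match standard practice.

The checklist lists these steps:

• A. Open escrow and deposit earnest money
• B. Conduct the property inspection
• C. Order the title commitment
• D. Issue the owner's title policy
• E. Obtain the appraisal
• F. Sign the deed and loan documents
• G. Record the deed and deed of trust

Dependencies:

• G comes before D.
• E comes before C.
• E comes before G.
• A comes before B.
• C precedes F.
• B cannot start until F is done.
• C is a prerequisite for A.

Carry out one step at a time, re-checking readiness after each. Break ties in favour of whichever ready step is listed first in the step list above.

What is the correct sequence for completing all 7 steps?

E C A F B G D

E is the only step with nothing outstanding, so it goes first.
Ready: C and G. C is listed earlier → C.
Now A, F and G have their prerequisites met. A is listed earlier, so A next.
Now F and G have their prerequisites met. F is listed earlier, so F next.
B now also ready, so the ready set is {B, G}; B is listed earlier → B.
G needed E, now all done → G.
D is the only step now ready → D.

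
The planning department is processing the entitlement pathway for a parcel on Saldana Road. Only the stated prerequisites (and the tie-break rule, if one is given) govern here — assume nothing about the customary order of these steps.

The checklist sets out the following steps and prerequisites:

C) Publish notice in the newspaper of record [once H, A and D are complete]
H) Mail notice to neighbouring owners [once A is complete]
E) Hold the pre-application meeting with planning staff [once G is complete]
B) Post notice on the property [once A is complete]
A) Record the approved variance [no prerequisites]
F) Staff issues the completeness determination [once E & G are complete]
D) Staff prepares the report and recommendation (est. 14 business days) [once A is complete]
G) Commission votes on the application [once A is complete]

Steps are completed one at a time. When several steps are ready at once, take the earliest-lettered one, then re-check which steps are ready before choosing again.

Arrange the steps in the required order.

A, B, D, G, E, F, H, C

A has no prerequisites → A first.
B, D, G and H are all available; B has the earlier label → B.
Now D, G and H have their prerequisites met. D has the earlier label, so D next.
Ready: G and H. G has the earlier label → G.
Now E and H have their prerequisites met. E has the earlier label, so E next.
F now also ready, so the ready set is {F, H}; F has the earlier label → F.
H needed A, now all done → H.
C needed A, D and H, now all done → C.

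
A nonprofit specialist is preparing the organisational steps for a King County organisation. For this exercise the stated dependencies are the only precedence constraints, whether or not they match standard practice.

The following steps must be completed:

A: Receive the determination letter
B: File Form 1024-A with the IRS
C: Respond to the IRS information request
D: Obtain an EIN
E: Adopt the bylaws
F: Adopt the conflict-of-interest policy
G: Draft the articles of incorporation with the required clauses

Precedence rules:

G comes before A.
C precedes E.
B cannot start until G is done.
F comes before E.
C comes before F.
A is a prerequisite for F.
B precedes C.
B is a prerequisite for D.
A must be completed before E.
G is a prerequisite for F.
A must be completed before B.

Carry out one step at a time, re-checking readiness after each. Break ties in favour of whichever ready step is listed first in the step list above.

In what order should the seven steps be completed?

Only G has no prerequisites, so it is first.
A needed G, now all done → A.
B is the only step now ready → B.
Ready: C and D. C is listed earlier → C.
F now also ready, so the ready set is {D, F}; D is listed earlier → D.
F is the only step now ready → F.
E is the only step now ready → E.

G A B C D F E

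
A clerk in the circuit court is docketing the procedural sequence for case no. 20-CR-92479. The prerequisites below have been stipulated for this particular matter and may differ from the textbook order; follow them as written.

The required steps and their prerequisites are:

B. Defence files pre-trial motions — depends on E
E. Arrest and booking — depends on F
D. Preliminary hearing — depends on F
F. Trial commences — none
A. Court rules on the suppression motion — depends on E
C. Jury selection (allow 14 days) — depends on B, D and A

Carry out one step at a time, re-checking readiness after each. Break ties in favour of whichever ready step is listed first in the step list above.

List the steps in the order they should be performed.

F E B D A C

F has no prerequisites → F first.
Ready: E and D. E is listed earlier → E.
B and A now also ready, so the ready set is {B, D, A}; B is listed earlier → B.
Ready: D and A. D is listed earlier → D.
A needed E, now all done → A.
C needed B, D and A, now all done → C.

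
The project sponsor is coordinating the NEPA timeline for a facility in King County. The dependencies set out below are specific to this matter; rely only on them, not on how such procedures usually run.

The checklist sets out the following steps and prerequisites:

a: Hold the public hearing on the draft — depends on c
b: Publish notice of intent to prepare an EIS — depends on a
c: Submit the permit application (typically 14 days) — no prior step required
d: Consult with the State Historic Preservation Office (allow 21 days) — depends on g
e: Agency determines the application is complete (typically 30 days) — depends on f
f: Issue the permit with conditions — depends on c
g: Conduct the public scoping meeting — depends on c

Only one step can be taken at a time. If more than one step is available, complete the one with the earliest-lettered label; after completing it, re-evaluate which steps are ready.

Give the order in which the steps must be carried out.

Only c has no prerequisites, so it is first.
a, f and g are all available; a has the earlier label → a.
b now also ready, so the ready set is {b, f, g}; b has the earlier label → b.
Ready: f and g. f has the earlier label → f.
e now also ready, so the ready set is {e, g}; e has the earlier label → e.
g needed c, now all done → g.
Next only d has its prerequisites met → d.

c, a, b, f, e, g, d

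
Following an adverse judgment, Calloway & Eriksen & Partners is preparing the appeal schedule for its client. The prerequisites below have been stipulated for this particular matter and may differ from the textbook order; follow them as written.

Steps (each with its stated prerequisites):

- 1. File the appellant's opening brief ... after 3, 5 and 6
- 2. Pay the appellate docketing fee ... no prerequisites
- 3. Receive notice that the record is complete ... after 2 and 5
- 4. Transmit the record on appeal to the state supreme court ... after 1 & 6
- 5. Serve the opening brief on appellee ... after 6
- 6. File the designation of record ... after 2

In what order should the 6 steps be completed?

2 is the only step with nothing outstanding, so it goes first.
Next only 6 has its prerequisites met → 6.
5 needed 6, now all done → 5.
That leaves 3 as the only ready step → 3.
1 is the only step now ready → 1.
Next only 4 has its prerequisites met → 4.

2, 6, 5, 3, 1, 4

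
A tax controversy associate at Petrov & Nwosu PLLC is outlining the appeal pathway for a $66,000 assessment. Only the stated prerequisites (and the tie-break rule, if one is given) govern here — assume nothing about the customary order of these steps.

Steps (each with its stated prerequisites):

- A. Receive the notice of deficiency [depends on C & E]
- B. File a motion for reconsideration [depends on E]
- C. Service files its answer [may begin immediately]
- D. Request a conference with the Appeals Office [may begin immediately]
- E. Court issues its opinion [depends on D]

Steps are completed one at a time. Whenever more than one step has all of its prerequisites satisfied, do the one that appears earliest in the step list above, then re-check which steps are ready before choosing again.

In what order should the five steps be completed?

C and D have no prerequisites; C is listed earlier, so C is first.
D is the only step now ready → D.
That leaves E as the only ready step → E.
Now A and B have their prerequisites met. A is listed earlier, so A next.
Next only B has its prerequisites met → B.

C D E A B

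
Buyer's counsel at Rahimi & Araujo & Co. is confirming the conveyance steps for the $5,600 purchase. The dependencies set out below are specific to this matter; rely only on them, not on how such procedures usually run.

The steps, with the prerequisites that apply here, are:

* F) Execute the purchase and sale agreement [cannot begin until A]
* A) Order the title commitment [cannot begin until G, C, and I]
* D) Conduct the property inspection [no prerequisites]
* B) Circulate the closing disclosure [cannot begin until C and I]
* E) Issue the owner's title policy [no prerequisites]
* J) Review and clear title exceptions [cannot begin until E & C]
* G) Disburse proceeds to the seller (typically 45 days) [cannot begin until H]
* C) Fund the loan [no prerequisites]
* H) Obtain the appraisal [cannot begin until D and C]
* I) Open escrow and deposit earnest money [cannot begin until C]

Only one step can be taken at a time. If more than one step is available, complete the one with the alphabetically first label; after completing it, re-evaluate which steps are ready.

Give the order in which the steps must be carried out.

C, D and E have no prerequisites; C has the earlier label, so C is first.
I now also ready, so the ready set is {D, E, I}; D has the earlier label → D.
Now E, H and I have their prerequisites met. E has the earlier label, so E next.
Ready: H, I and J. H has the earlier label → H.
Ready: G, I and J. G has the earlier label → G.
Ready: I and J. I has the earlier label → I.
Ready: A, B and J. A has the earlier label → A.
B, F and J are all available; B has the earlier label → B.
Ready: F and J. F has the earlier label → F.
J is the only step now ready → J.

C, D, E, H, G, I, A, B, F, J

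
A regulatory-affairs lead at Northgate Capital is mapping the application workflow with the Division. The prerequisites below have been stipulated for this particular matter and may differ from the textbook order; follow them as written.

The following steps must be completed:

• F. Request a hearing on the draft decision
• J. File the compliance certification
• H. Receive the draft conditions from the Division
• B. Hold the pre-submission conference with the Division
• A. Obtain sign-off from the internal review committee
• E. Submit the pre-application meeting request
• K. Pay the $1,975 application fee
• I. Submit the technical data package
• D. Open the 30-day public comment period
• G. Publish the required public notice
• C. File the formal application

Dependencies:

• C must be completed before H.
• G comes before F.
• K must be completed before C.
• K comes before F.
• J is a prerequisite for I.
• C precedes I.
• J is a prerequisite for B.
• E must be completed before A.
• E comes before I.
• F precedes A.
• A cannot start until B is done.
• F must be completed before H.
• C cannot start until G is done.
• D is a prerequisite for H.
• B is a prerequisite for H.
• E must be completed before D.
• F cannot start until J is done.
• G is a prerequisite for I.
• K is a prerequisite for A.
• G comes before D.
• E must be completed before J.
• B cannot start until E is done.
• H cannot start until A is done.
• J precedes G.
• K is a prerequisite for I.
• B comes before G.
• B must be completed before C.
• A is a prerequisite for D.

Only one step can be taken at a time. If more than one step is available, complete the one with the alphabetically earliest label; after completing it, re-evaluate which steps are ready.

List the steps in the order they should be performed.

E J B G K C F A D H I

Nothing is required for E and K. E has the earlier label → E first.
J now also ready, so the ready set is {J, K}; J has the earlier label → J.
Now B and K have their prerequisites met. B has the earlier label, so B next.
G now also ready, so the ready set is {G, K}; G has the earlier label → G.
Next only K has its prerequisites met → K.
Ready: C and F. C has the earlier label → C.
I now also ready, so the ready set is {F, I}; F has the earlier label → F.
A and I are both available; A has the earlier label → A.
D now also ready, so the ready set is {D, I}; D has the earlier label → D.
H now also ready, so the ready set is {H, I}; H has the earlier label → H.
Next only I has its prerequisites met → I.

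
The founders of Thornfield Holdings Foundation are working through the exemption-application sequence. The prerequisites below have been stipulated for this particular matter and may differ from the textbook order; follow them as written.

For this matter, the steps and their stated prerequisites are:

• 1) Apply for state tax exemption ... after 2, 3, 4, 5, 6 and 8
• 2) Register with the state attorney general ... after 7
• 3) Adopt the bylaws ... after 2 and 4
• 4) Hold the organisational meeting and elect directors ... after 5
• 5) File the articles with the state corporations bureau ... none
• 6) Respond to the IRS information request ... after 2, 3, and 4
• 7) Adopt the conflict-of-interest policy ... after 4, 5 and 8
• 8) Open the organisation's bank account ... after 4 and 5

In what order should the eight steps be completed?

5 4 8 7 2 3 6 1

5 has no prerequisites → 5 first.
That leaves 4 as the only ready step → 4.
That leaves 8 as the only ready step → 8.
7 is the only step now ready → 7.
That leaves 2 as the only ready step → 2.
3 needed 2 and 4, now all done → 3.
6 needed 2, 3 and 4, now all done → 6.
1 is the only step now ready → 1.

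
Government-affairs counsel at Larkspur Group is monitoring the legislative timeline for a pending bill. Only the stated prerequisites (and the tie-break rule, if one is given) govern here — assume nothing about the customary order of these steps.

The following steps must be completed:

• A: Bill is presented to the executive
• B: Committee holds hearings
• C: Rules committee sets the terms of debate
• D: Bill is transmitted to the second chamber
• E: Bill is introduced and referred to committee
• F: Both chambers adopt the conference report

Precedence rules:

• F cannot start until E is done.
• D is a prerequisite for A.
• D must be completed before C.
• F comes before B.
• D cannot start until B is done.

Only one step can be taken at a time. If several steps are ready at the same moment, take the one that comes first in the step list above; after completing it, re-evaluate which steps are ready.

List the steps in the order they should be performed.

E → F → B → D → A → C

E has no prerequisites → E first.
F needed E, now all done → F.
That leaves B as the only ready step → B.
That leaves D as the only ready step → D.
A and C are both available; A is listed earlier → A.
C needed D, now all done → C.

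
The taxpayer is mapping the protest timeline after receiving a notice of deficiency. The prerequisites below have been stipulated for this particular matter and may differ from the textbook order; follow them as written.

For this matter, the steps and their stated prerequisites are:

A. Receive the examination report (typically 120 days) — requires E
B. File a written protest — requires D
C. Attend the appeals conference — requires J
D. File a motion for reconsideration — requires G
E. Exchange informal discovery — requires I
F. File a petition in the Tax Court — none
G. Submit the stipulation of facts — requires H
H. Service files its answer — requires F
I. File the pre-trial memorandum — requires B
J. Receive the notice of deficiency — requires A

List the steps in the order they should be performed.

F is the only step with nothing outstanding, so it goes first.
H needed F, now all done → H.
That leaves G as the only ready step → G.
D is the only step now ready → D.
B needed D, now all done → B.
That leaves I as the only ready step → I.
That leaves E as the only ready step → E.
A needed E, now all done → A.
J is the only step now ready → J.
Next only C has its prerequisites met → C.

F → H → G → D → B → I → E → A → J → C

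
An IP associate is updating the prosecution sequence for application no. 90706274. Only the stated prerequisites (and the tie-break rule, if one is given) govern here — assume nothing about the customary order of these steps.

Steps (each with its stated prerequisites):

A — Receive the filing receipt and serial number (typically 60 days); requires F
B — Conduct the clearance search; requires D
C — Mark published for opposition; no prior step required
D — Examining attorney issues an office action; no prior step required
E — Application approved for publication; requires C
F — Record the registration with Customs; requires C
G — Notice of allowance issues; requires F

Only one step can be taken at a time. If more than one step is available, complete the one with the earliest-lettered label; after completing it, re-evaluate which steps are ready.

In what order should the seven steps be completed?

C → D → B → E → F → A → G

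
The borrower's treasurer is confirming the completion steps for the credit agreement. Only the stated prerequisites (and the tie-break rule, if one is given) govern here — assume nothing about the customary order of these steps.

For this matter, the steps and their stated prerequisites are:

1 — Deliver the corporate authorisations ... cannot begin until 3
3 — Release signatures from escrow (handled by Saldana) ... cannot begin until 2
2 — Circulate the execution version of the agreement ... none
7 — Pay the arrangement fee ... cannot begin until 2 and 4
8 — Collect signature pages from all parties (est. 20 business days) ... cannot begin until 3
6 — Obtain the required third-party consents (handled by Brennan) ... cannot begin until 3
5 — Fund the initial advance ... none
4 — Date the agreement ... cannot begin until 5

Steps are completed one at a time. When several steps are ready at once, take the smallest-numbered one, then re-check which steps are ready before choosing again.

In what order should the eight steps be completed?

2 3 1 5 4 6 7 8

Nothing is required for 2 and 5. 2 has the earlier label → 2 first.
Ready: 3 and 5. 3 has the earlier label → 3.
1, 5, 6 and 8 are all available; 1 has the earlier label → 1.
Now 5, 6 and 8 have their prerequisites met. 5 has the earlier label, so 5 next.
Now 4, 6 and 8 have their prerequisites met. 4 has the earlier label, so 4 next.
6, 7 and 8 are all available; 6 has the earlier label → 6.
Ready: 7 and 8. 7 has the earlier label → 7.
Next only 8 has its prerequisites met → 8.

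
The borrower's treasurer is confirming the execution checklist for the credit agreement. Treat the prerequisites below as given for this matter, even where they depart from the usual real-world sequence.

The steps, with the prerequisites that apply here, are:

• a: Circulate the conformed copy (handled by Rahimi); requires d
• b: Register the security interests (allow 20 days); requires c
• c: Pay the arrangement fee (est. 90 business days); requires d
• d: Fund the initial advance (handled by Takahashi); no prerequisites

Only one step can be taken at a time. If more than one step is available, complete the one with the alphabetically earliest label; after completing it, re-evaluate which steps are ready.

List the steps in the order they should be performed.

d a c b

Only d has no prerequisites, so it is first.
Now a and c have their prerequisites met. a has the earlier label, so a next.
c needed d, now all done → c.
b is the only step now ready → b.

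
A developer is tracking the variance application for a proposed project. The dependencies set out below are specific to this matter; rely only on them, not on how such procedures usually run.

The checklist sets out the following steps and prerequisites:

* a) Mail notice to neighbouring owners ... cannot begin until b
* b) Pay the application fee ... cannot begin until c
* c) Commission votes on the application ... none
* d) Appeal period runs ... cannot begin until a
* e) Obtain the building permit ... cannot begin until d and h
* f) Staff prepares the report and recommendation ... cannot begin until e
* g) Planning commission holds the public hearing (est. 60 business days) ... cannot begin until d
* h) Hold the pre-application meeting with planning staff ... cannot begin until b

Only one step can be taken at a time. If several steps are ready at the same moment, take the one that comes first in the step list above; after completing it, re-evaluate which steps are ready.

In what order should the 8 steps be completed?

c b a d g h e f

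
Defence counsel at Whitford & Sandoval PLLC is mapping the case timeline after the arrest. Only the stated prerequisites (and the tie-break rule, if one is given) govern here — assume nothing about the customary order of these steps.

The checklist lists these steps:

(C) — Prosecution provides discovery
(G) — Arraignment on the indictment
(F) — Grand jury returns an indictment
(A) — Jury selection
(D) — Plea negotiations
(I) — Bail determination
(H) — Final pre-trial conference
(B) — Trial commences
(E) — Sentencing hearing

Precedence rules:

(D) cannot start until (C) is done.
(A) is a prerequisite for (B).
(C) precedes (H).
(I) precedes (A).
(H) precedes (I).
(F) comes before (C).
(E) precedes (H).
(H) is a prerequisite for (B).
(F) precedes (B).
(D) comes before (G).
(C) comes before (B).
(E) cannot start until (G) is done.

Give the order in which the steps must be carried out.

(F), (C), (D), (G), (E), (H), (I), (A), (B)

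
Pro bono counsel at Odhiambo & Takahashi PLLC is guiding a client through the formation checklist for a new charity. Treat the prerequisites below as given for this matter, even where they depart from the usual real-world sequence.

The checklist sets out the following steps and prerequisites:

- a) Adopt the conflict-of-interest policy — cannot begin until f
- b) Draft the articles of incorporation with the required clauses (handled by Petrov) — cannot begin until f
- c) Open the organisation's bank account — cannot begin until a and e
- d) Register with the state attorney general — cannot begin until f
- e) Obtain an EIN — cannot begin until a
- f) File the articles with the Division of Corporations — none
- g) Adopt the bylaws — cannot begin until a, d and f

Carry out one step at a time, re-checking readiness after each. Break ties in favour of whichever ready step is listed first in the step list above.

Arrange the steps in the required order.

f has no prerequisites → f first.
Ready: a, b and d. a is listed earlier → a.
Now b, d and e have their prerequisites met. b is listed earlier, so b next.
Ready: d and e. d is listed earlier → d.
Ready: e and g. e is listed earlier → e.
c now also ready, so the ready set is {c, g}; c is listed earlier → c.
g needed a, d and f, now all done → g.

f a b d e c g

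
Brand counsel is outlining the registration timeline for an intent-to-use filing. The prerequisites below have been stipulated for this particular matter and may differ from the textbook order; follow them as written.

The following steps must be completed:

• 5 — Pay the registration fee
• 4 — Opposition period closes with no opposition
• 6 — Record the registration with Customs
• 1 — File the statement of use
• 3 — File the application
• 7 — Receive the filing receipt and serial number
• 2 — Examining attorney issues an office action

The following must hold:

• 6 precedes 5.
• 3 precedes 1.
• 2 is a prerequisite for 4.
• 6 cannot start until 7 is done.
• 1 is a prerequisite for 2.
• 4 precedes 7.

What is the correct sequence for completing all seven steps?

3, 1, 2, 4, 7, 6, 5

Only 3 has no prerequisites, so it is first.
Next only 1 has its prerequisites met → 1.
Next only 2 has its prerequisites met → 2.
That leaves 4 as the only ready step → 4.
7 is the only step now ready → 7.
6 is the only step now ready → 6.
Next only 5 has its prerequisites met → 5.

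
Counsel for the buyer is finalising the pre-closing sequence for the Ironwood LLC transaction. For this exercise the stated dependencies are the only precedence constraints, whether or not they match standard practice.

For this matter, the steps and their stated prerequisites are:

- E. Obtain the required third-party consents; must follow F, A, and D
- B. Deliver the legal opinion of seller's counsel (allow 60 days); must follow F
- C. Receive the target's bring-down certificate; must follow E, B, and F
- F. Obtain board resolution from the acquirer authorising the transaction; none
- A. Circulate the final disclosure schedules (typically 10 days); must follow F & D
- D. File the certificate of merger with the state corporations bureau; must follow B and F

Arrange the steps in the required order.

F is the only step with nothing outstanding, so it goes first.
B needed F, now all done → B.
That leaves D as the only ready step → D.
A needed F and D, now all done → A.
That leaves E as the only ready step → E.
C needed E, B and F, now all done → C.

F, B, D, A, E, C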